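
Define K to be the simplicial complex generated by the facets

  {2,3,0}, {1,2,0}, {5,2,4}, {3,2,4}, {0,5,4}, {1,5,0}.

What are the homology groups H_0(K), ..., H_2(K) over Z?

Take the total order 0 < 1 < 2 < 3 < 4 < 5 on the vertex set. Then K (dimension 2) consists of the simplices:

  0-simplices (6): [0], [1], [2], [3], [4], [5]
  1-simplices (12): [0,1], [0,2], [0,3], [0,4], [0,5], [1,2], [1,5], [2,3], [2,4], [2,5], [3,4], [4,5]
  2-simplices (6): [0,1,2], [0,1,5], [0,2,3], [0,4,5], [2,3,4], [2,4,5]

so the chain groups are C_0 ≅ Z^6, C_1 ≅ Z^12, C_2 ≅ Z^6.

The boundary map ∂_1: C_1 → C_0 maps an edge to its endpoints' difference, ∂[p,q] = q − p. For instance
  ∂[0,5] = [5] − [0].
The 6×12 boundary matrix has rank 5 and Smith normal form diag(1,1,1,1,1).

Boundary ∂_2: C_2 → C_1 acts by ∂[p,q,r] = [q,r] − [p,r] + [p,q]. For instance
  ∂[0,2,3] = [2,3] − [0,3] + [0,2],
  ∂[0,1,2] = [1,2] − [0,2] + [0,1].
As a 12×6 matrix over Z this has rank 6, with invariant factors (1,1,1,1,1,1).

Now H_k = ker ∂_k / im ∂_{k+1}, so:

  H_0: rank C_0 − rank ∂_1 = 6 − 5 = 1, and the invariant factors of ∂_1 are all 1, so H_0 ≅ Z.
  H_1: rank ker ∂_1 − rank ∂_2 = (12 − 5) − 6 = 1, and the invariant factors of ∂_2 are all 1, so H_1 ≅ Z.
  H_2: rank ker ∂_2 − rank ∂_3 = (6 − 6) − 0 = 0, and there is no ∂_3, so H_2 ≅ 0.

(K is a triangulation of the cylinder S^1 x I.)

H_0 = Z,  H_1 = Z,  H_2 = 0.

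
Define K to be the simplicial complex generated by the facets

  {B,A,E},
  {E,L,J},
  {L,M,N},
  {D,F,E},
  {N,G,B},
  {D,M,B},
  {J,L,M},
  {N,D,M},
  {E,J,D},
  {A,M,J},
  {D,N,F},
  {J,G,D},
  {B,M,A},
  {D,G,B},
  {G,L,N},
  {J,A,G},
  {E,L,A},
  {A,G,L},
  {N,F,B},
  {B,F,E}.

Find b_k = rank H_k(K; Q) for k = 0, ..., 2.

b_0 = 1, b_1 = 1, b_2 = 0.

Take the total order A < B < D < E < F < G < J < L < M < N on the vertex set. Then K (dimension 2) consists of the simplices:

  0-simplices (10): A, B, D, E, F, G, J, L, M, N
  1-simplices (30): AB, AE, AG, AJ, AL, AM, BD, BE, BF, BG, BM, BN, DE, DF, DG, DJ, DM, DN, EF, EJ, EL, FN, GJ, GL, GN, JL, JM, LM, LN, MN
  2-simplices (20): ABE, ABM, AEL, AGJ, AGL, AJM, BDG, BDM, BEF, BFN, BGN, DEF, DEJ, DFN, DGJ, DMN, EJL, GLN, JLM, LMN

so the chain groups are C_0 ≅ Z^10, C_1 ≅ Z^30, C_2 ≅ Z^20.

∂_1: C_1 → C_0 is given by ∂[p,q] = [q] − [p]. For instance
  ∂LM = M − L.
The 10×30 boundary matrix has rank 9 and Smith normal form diag(1,1,1,1,1,1,1,1,1).

Boundary ∂_2: C_2 → C_1 maps a triangle to the signed sum of its edges. For instance
  ∂BFN = FN − BN + BF,
  ∂AJM = JM − AM + AJ.
The resulting 30×20 matrix has rank 20, and its Smith normal form has invariant factors (1,1,1,1,1,1,1,1,1,1,1,1,1,1,1,1,1,1,1,2).

Computing H_k = (kernel of ∂_k) / (image of ∂_{k+1}):

  H_0: rank C_0 − rank ∂_1 = 10 − 9 = 1, and the invariant factors of ∂_1 are all 1, so H_0 = Z.
  H_1: rank ker ∂_1 − rank ∂_2 = (30 − 9) − 20 = 1, and ∂_2 has invariant factor 2 > 1, so H_1 = Z ⊕ Z/2Z.
  H_2: rank ker ∂_2 − rank ∂_3 = (20 − 20) − 0 = 0, and there is no ∂_3, so H_2 = 0.

Hence the Betti numbers are b_0 = 1, b_1 = 1, b_2 = 0.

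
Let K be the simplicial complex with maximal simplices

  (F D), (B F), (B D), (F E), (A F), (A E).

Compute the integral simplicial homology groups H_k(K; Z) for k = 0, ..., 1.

H_0 ≅ Z,  H_1 ≅ Z^2.

Fix the vertex order A < B < D < E < F and write every simplex with vertices in increasing order. Then dim K = 1 and the simplices of K are:

  0-simplices (5): A, B, D, E, F
  1-simplices (6): AE, AF, BD, BF, DF, EF

Hence C_0 ≅ Z^5, C_1 ≅ Z^6.

The boundary map ∂_1: C_1 → C_0 sends each edge [p,q] (with p < q) to q − p.
This gives a 5×6 integer matrix of rank 4; reducing to Smith normal form yields diagonal entries (1,1,1,1).

Now H_k = ker ∂_k / im ∂_{k+1}, so:

  H_0: rank C_0 − rank ∂_1 = 5 − 4 = 1, and the invariant factors of ∂_1 are all 1, so H_0 = Z.
  H_1: rank ker ∂_1 − rank ∂_2 = (6 − 4) − 0 = 2, and there is no ∂_2, so H_1 = Z^2.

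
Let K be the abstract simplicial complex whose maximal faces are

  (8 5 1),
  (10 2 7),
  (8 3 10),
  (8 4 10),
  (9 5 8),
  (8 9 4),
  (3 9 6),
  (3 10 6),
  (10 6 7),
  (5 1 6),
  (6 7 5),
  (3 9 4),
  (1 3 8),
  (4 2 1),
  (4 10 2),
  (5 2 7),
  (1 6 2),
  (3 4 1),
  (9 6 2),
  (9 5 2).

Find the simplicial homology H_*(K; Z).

Fix the vertex order 1 < 2 < 3 < 4 < 5 < 6 < 7 < 8 < 9 < 10 and write every simplex with vertices in increasing order. Then dim K = 2 and the simplices of K are:

  0-simplices (10): [1], [2], [3], [4], [5], [6], [7], [8], [9], [10]
  1-simplices (30): (30 of them)
  2-simplices (20): (20 of them)

so the chain groups are C_0 ≅ Z^10, C_1 ≅ Z^30, C_2 ≅ Z^20.

Boundary ∂_1: C_1 → C_0 sends each edge [p,q] (with p < q) to q − p. For instance
  ∂[5,6] = [6] − [5].
This gives a 10×30 integer matrix of rank 9; reducing to Smith normal form yields diagonal entries (1,1,1,1,1,1,1,1,1).

∂_2: C_2 → C_1 sends each 2-simplex [p,q,r] to [q,r] − [p,r] + [p,q]. For instance
  ∂[5,6,7] = [6,7] − [5,7] + [5,6],
  ∂[6,7,10] = [7,10] − [6,10] + [6,7].
This gives a 30×20 integer matrix of rank 20; reducing to Smith normal form yields diagonal entries (1,1,1,1,1,1,1,1,1,1,1,1,1,1,1,1,1,1,1,2).

From H_k ≅ ker(∂_k) / im(∂_{k+1}) we obtain:

  H_0: rank C_0 − rank ∂_1 = 10 − 9 = 1, and the invariant factors of ∂_1 are all 1, so H_0 = Z.
  H_1: rank ker ∂_1 − rank ∂_2 = (30 − 9) − 20 = 1, and ∂_2 has invariant factor 2 > 1, so H_1 = Z ⊕ Z/2.
  H_2: rank ker ∂_2 − rank ∂_3 = (20 − 20) − 0 = 0, and there is no ∂_3, so H_2 = 0.

H_0 = Z,  H_1 = Z ⊕ Z/2,  H_2 = 0.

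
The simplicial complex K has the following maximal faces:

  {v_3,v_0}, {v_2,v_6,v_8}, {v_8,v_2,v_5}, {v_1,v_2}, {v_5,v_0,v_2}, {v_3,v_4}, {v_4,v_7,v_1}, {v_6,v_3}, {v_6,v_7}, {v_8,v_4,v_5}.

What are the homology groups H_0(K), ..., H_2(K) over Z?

H_0 = Z,  H_1 = Z^4,  H_2 = 0.

Fix the vertex order v_0 < v_1 < v_2 < v_3 < v_4 < v_5 < v_6 < v_7 < v_8 and write every simplex with vertices in increasing order. Then dim K = 2 and the simplices of K are:

  0-simplices (9): [v_0], [v_1], [v_2], [v_3], [v_4], [v_5], [v_6], [v_7], [v_8]
  1-simplices (17): (17 of them)
  2-simplices (5): [v_0,v_2,v_5], [v_1,v_4,v_7], [v_2,v_5,v_8], [v_2,v_6,v_8], [v_4,v_5,v_8]

so the chain groups are C_0 ≅ Z^9, C_1 ≅ Z^17, C_2 ≅ Z^5.

The boundary map ∂_1: C_1 → C_0 is given by ∂[p,q] = [q] − [p].
As a 9×17 matrix over Z this has rank 8, with invariant factors (1,1,1,1,1,1,1,1).

∂_2: C_2 → C_1 maps a triangle to the signed sum of its edges. For instance
  ∂[v_4,v_5,v_8] = [v_5,v_8] − [v_4,v_8] + [v_4,v_5],
  ∂[v_1,v_4,v_7] = [v_4,v_7] − [v_1,v_7] + [v_1,v_4].
This gives a 17×5 integer matrix of rank 5; reducing to Smith normal form yields diagonal entries (1,1,1,1,1).

Now H_k = ker ∂_k / im ∂_{k+1}, so:

  H_0: rank C_0 − rank ∂_1 = 9 − 8 = 1, and the invariant factors of ∂_1 are all 1, so H_0 ≅ Z.
  H_1: rank ker ∂_1 − rank ∂_2 = (17 − 8) − 5 = 4, and the invariant factors of ∂_2 are all 1, so H_1 ≅ Z^4.
  H_2: rank ker ∂_2 − rank ∂_3 = (5 − 5) − 0 = 0, and there is no ∂_3, so H_2 ≅ 0.

As a check, the Euler characteristic is 9 − 17 + 5 = -3, which agrees with 1 − 4 + 0 = -3.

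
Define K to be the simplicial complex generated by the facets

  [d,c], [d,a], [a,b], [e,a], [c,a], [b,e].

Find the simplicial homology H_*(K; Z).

H_0 = Z,  H_1 = Z^2.

K has 5 vertices, 6 edges.
rank ∂_0 = 0, rank ∂_1 = 4 ⇒ b_0 = 5 − 0 − 4 = 1; all invariant factors of ∂_1 are 1 so no torsion. So H_0 = Z.
rank ∂_1 = 4, rank ∂_2 = 0 ⇒ b_1 = 6 − 4 − 0 = 2. So H_1 = Z^2.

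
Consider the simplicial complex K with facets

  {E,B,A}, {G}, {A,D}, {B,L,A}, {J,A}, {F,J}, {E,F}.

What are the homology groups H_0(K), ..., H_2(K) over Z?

H_0 = Z^2,  H_1 = Z,  H_2 = 0.

Take the total order A < B < D < E < F < G < J < L on the vertex set. Then K (dimension 2) consists of the simplices:

  0-simplices (8): A, B, D, E, F, G, J, L
  1-simplices (9): AB, AD, AE, AJ, AL, BE, BL, EF, FJ
  2-simplices (2): ABE, ABL

giving chain groups C_0 ≅ Z^8, C_1 ≅ Z^9, C_2 ≅ Z^2.

∂_1: C_1 → C_0 sends each edge [p,q] (with p < q) to q − p.
The 8×9 boundary matrix has rank 6 and Smith normal form diag(1,1,1,1,1,1).

The boundary map ∂_2: C_2 → C_1 acts by ∂[p,q,r] = [q,r] − [p,r] + [p,q]. For instance
  ∂ABL = BL − AL + AB,
  ∂ABE = BE − AE + AB.
This gives a 9×2 integer matrix of rank 2; reducing to Smith normal form yields diagonal entries (1,1).

Now H_k = ker ∂_k / im ∂_{k+1}, so:

  H_0: rank C_0 − rank ∂_1 = 8 − 6 = 2, and the invariant factors of ∂_1 are all 1, so H_0 ≅ Z^2.
  H_1: rank ker ∂_1 − rank ∂_2 = (9 − 6) − 2 = 1, and the invariant factors of ∂_2 are all 1, so H_1 ≅ Z.
  H_2: rank ker ∂_2 − rank ∂_3 = (2 − 2) − 0 = 0, and there is no ∂_3, so H_2 ≅ 0.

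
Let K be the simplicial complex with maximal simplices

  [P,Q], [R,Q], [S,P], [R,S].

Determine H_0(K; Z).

Order the vertices as P < Q < R < S. Listing each simplex with vertices in this order, K has dimension 1 with simplices:

  0-simplices (4): P, Q, R, S
  1-simplices (4): PQ, PS, QR, RS

so the chain groups are C_0 ≅ Z^4, C_1 ≅ Z^4.

The boundary map ∂_1: C_1 → C_0 sends each edge [p,q] (with p < q) to q − p. For instance
  ∂RS = S − R.
The 4×4 boundary matrix has rank 3 and Smith normal form diag(1,1,1).

Reading off H_k = ker ∂_k / im ∂_{k+1}:

  H_0: rank C_0 − rank ∂_1 = 4 − 3 = 1, and the invariant factors of ∂_1 are all 1, so H_0 ≅ Z.

H_0 = Z.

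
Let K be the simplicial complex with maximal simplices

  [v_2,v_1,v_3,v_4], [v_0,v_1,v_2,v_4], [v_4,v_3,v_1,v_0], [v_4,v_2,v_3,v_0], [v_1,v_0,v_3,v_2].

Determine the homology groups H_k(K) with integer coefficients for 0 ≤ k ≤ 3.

Take the total order v_0 < v_1 < v_2 < v_3 < v_4 on the vertex set. Then K (dimension 3) consists of the simplices:

  0-simplices (5): [v_0], [v_1], [v_2], [v_3], [v_4]
  1-simplices (10): [v_0,v_1], [v_0,v_2], [v_0,v_3], [v_0,v_4], [v_1,v_2], [v_1,v_3], [v_1,v_4], [v_2,v_3], [v_2,v_4], [v_3,v_4]
  2-simplices (10): [v_0,v_1,v_2], [v_0,v_1,v_3], [v_0,v_1,v_4], [v_0,v_2,v_3], [v_0,v_2,v_4], [v_0,v_3,v_4], [v_1,v_2,v_3], [v_1,v_2,v_4], [v_1,v_3,v_4], [v_2,v_3,v_4]
  3-simplices (5): [v_0,v_1,v_2,v_3], [v_0,v_1,v_2,v_4], [v_0,v_1,v_3,v_4], [v_0,v_2,v_3,v_4], [v_1,v_2,v_3,v_4]

giving chain groups C_0 ≅ Z^5, C_1 ≅ Z^10, C_2 ≅ Z^10, C_3 ≅ Z^5.

Boundary ∂_1: C_1 → C_0 maps an edge to its endpoints' difference, ∂[p,q] = q − p.
As a 5×10 matrix over Z this has rank 4, with invariant factors (1,1,1,1).

∂_2: C_2 → C_1 maps a triangle to the signed sum of its edges. For instance
  ∂[v_2,v_3,v_4] = [v_3,v_4] − [v_2,v_4] + [v_2,v_3],
  ∂[v_1,v_2,v_4] = [v_2,v_4] − [v_1,v_4] + [v_1,v_2].
This gives a 10×10 integer matrix of rank 6; reducing to Smith normal form yields diagonal entries (1,1,1,1,1,1).

Boundary ∂_3: C_3 → C_2 sends each 3-simplex σ to the alternating sum Σ_i (−1)^i (σ with its i-th vertex removed). For instance
  ∂[v_0,v_2,v_3,v_4] = [v_2,v_3,v_4] − [v_0,v_3,v_4] + [v_0,v_2,v_4] − [v_0,v_2,v_3],
  ∂[v_0,v_1,v_3,v_4] = [v_1,v_3,v_4] − [v_0,v_3,v_4] + [v_0,v_1,v_4] − [v_0,v_1,v_3].
As a 10×5 matrix over Z this has rank 4, with invariant factors (1,1,1,1).

From H_k ≅ ker(∂_k) / im(∂_{k+1}) we obtain:

  H_0: rank C_0 − rank ∂_1 = 5 − 4 = 1, and the invariant factors of ∂_1 are all 1, so H_0 ≅ Z.
  H_1: rank ker ∂_1 − rank ∂_2 = (10 − 4) − 6 = 0, and the invariant factors of ∂_2 are all 1, so H_1 ≅ 0.
  H_2: rank ker ∂_2 − rank ∂_3 = (10 − 6) − 4 = 0, and the invariant factors of ∂_3 are all 1, so H_2 ≅ 0.
  H_3: rank ker ∂_3 − rank ∂_4 = (5 − 4) − 0 = 1, and there is no ∂_4, so H_3 ≅ Z.

As a check, the Euler characteristic is 5 − 10 + 10 − 5 = 0, which agrees with 1 − 0 + 0 − 1 = 0.

H_0 = Z,  H_1 = 0,  H_2 = 0,  H_3 = Z.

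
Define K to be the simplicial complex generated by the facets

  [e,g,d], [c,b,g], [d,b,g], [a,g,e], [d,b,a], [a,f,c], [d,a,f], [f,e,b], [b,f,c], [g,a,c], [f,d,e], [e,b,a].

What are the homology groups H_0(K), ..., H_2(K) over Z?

H_0 ≅ Z,  H_1 ≅ Z/2Z,  H_2 = 0.

Order the vertices as a < b < c < d < e < f < g. Listing each simplex with vertices in this order, K has dimension 2 with simplices:

  0-simplices (7): a, b, c, d, e, f, g
  1-simplices (18): ab, ac, ad, ae, af, ag, bc, bd, be, bf, bg, cf, cg, de, df, dg, ef, eg
  2-simplices (12): abd, abe, acf, acg, adf, aeg, bcf, bcg, bdg, bef, def, deg

Hence C_0 ≅ Z^7, C_1 ≅ Z^18, C_2 ≅ Z^12.

Boundary ∂_1: C_1 → C_0 is given by ∂[p,q] = [q] − [p].
As a 7×18 matrix over Z this has rank 6, with invariant factors (1,1,1,1,1,1).

∂_2: C_2 → C_1 maps a triangle to the signed sum of its edges. For instance
  ∂deg = eg − dg + de,
  ∂acg = cg − ag + ac.
The resulting 18×12 matrix has rank 12, and its Smith normal form has invariant factors (1,1,1,1,1,1,1,1,1,1,1,2).

Reading off H_k = ker ∂_k / im ∂_{k+1}:

  H_0: rank C_0 − rank ∂_1 = 7 − 6 = 1, and the invariant factors of ∂_1 are all 1, so H_0 ≅ Z.
  H_1: rank ker ∂_1 − rank ∂_2 = (18 − 6) − 12 = 0, and ∂_2 has invariant factor 2 > 1, so H_1 ≅ Z/2Z.
  H_2: rank ker ∂_2 − rank ∂_3 = (12 − 12) − 0 = 0, and there is no ∂_3, so H_2 ≅ 0.

As a check, the Euler characteristic is 7 − 18 + 12 = 1, which agrees with 1 − 0 + 0 = 1.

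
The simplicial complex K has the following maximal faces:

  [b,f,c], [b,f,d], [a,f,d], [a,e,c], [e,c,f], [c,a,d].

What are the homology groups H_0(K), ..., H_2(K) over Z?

We work with the vertex ordering a < b < c < d < e < f. The simplices of K, each written with vertices in increasing order, are:

  0-simplices (6): a, b, c, d, e, f
  1-simplices (12): ac, ad, ae, af, bc, bd, bf, cd, ce, cf, df, ef
  2-simplices (6): acd, ace, adf, bcf, bdf, cef

giving chain groups C_0 ≅ Z^6, C_1 ≅ Z^12, C_2 ≅ Z^6.

∂_1: C_1 → C_0 is given by ∂[p,q] = [q] − [p]. For instance
  ∂cf = f − c.
The resulting 6×12 matrix has rank 5, and its Smith normal form has invariant factors (1,1,1,1,1).

∂_2: C_2 → C_1 acts by ∂[p,q,r] = [q,r] − [p,r] + [p,q]. For instance
  ∂cef = ef − cf + ce,
  ∂bcf = cf − bf + bc.
The 12×6 boundary matrix has rank 6 and Smith normal form diag(1,1,1,1,1,1).

From H_k ≅ ker(∂_k) / im(∂_{k+1}) we obtain:

  H_0: rank C_0 − rank ∂_1 = 6 − 5 = 1, and the invariant factors of ∂_1 are all 1, so H_0 = Z.
  H_1: rank ker ∂_1 − rank ∂_2 = (12 − 5) − 6 = 1, and the invariant factors of ∂_2 are all 1, so H_1 = Z.
  H_2: rank ker ∂_2 − rank ∂_3 = (6 − 6) − 0 = 0, and there is no ∂_3, so H_2 = 0.

H_0 ≅ Z,  H_1 ≅ Z,  H_2 = 0.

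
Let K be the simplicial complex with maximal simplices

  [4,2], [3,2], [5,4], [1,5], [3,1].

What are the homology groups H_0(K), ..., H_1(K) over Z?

H_0 = Z,  H_1 = Z.

K has 5 vertices, 5 edges.
rank ∂_0 = 0, rank ∂_1 = 4 ⇒ b_0 = 5 − 0 − 4 = 1; all invariant factors of ∂_1 are 1 so no torsion. So H_0 ≅ Z.
rank ∂_1 = 4, rank ∂_2 = 0 ⇒ b_1 = 5 − 4 − 0 = 1. So H_1 ≅ Z.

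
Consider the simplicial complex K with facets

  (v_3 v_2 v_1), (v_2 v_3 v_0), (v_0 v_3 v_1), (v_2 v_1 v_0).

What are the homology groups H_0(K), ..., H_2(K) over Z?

K has 4 vertices, 6 edges, 4 triangles.
rank ∂_0 = 0, rank ∂_1 = 3 ⇒ b_0 = 4 − 0 − 3 = 1; all invariant factors of ∂_1 are 1 so no torsion. So H_0 ≅ Z.
rank ∂_1 = 3, rank ∂_2 = 3 ⇒ b_1 = 6 − 3 − 3 = 0; all invariant factors of ∂_2 are 1 so no torsion. So H_1 ≅ 0.
rank ∂_2 = 3, rank ∂_3 = 0 ⇒ b_2 = 4 − 3 − 0 = 1. So H_2 ≅ Z.

H_0 ≅ Z,  H_1 = 0,  H_2 ≅ Z.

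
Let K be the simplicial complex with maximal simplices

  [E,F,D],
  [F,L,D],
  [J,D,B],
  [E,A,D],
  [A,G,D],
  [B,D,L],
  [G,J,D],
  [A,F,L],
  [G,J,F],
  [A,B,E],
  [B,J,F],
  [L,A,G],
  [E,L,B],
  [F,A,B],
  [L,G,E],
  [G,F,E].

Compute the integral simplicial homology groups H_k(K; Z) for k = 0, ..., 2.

H_0 = Z,  H_1 = Z^2,  H_2 = Z.

Take the total order A < B < D < E < F < G < J < L on the vertex set. Then K (dimension 2) consists of the simplices:

  0-simplices (8): A, B, D, E, F, G, J, L
  1-simplices (24): AB, AD, AE, AF, AG, AL, BD, BE, BF, BJ, BL, DE, DF, DG, DJ, DL, EF, EG, EL, FG, FJ, FL, GJ, GL
  2-simplices (16): ABE, ABF, ADE, ADG, AFL, AGL, BDJ, BDL, BEL, BFJ, DEF, DFL, DGJ, EFG, EGL, FGJ

giving chain groups C_0 ≅ Z^8, C_1 ≅ Z^24, C_2 ≅ Z^16.

The boundary map ∂_1: C_1 → C_0 is given by ∂[p,q] = [q] − [p]. For instance
  ∂DL = L − D.
As a 8×24 matrix over Z this has rank 7, with invariant factors (1,1,1,1,1,1,1).

∂_2: C_2 → C_1 sends each 2-simplex [p,q,r] to [q,r] − [p,r] + [p,q]. For instance
  ∂ABE = BE − AE + AB,
  ∂AFL = FL − AL + AF.
The 24×16 boundary matrix has rank 15 and Smith normal form diag(1,1,1,1,1,1,1,1,1,1,1,1,1,1,1).

Reading off H_k = ker ∂_k / im ∂_{k+1}:

  H_0: rank C_0 − rank ∂_1 = 8 − 7 = 1, and the invariant factors of ∂_1 are all 1, so H_0 = Z.
  H_1: rank ker ∂_1 − rank ∂_2 = (24 − 7) − 15 = 2, and the invariant factors of ∂_2 are all 1, so H_1 = Z^2.
  H_2: rank ker ∂_2 − rank ∂_3 = (16 − 15) − 0 = 1, and there is no ∂_3, so H_2 = Z.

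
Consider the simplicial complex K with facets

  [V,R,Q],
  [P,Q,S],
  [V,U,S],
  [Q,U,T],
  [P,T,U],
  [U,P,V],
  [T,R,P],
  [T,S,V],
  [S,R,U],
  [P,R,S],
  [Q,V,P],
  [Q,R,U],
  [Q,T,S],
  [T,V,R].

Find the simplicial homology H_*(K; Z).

H_0 = Z,  H_1 = Z^2,  H_2 = Z.

Order the vertices as P < Q < R < S < T < U < V. Listing each simplex with vertices in this order, K has dimension 2 with simplices:

  0-simplices (7): P, Q, R, S, T, U, V
  1-simplices (21): PQ, PR, PS, PT, PU, PV, QR, QS, QT, QU, QV, RS, RT, RU, RV, ST, SU, SV, TU, TV, UV
  2-simplices (14): PQS, PQV, PRS, PRT, PTU, PUV, QRU, QRV, QST, QTU, RSU, RTV, STV, SUV

so the chain groups are C_0 ≅ Z^7, C_1 ≅ Z^21, C_2 ≅ Z^14.

∂_1: C_1 → C_0 maps an edge to its endpoints' difference, ∂[p,q] = q − p. For instance
  ∂PV = V − P.
This gives a 7×21 integer matrix of rank 6; reducing to Smith normal form yields diagonal entries (1,1,1,1,1,1).

Boundary ∂_2: C_2 → C_1 acts by ∂[p,q,r] = [q,r] − [p,r] + [p,q]. For instance
  ∂PQS = QS − PS + PQ,
  ∂STV = TV − SV + ST.
The resulting 21×14 matrix has rank 13, and its Smith normal form has invariant factors (1,1,1,1,1,1,1,1,1,1,1,1,1).

Now H_k = ker ∂_k / im ∂_{k+1}, so:

  H_0: rank C_0 − rank ∂_1 = 7 − 6 = 1, and the invariant factors of ∂_1 are all 1, so H_0 ≅ Z.
  H_1: rank ker ∂_1 − rank ∂_2 = (21 − 6) − 13 = 2, and the invariant factors of ∂_2 are all 1, so H_1 ≅ Z^2.
  H_2: rank ker ∂_2 − rank ∂_3 = (14 − 13) − 0 = 1, and there is no ∂_3, so H_2 ≅ Z.

As a check, the Euler characteristic is 7 − 21 + 14 = 0, which agrees with 1 − 2 + 1 = 0.
(K is a triangulation of the torus T^2.)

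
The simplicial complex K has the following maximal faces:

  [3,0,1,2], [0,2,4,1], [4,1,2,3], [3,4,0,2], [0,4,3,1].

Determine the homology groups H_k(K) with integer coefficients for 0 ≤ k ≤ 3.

H_0 ≅ Z,  H_1 = 0,  H_2 = 0,  H_3 ≅ Z.

K has 5 vertices, 10 edges, 10 triangles, 5 3-simplices.
rank ∂_0 = 0, rank ∂_1 = 4 ⇒ b_0 = 5 − 0 − 4 = 1; all invariant factors of ∂_1 are 1 so no torsion. So H_0 = Z.
rank ∂_1 = 4, rank ∂_2 = 6 ⇒ b_1 = 10 − 4 − 6 = 0; all invariant factors of ∂_2 are 1 so no torsion. So H_1 = 0.
rank ∂_2 = 6, rank ∂_3 = 4 ⇒ b_2 = 10 − 6 − 4 = 0; all invariant factors of ∂_3 are 1 so no torsion. So H_2 = 0.
rank ∂_3 = 4, rank ∂_4 = 0 ⇒ b_3 = 5 − 4 − 0 = 1. So H_3 = Z.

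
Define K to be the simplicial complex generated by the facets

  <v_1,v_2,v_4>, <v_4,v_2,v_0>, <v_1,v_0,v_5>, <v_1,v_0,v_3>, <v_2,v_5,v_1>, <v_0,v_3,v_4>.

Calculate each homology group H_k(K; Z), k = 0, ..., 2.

H_0 = Z,  H_1 = Z,  H_2 = 0.

K has 6 vertices, 12 edges, 6 triangles.
rank ∂_0 = 0, rank ∂_1 = 5 ⇒ b_0 = 6 − 0 − 5 = 1; all invariant factors of ∂_1 are 1 so no torsion. So H_0 = Z.
rank ∂_1 = 5, rank ∂_2 = 6 ⇒ b_1 = 12 − 5 − 6 = 1; all invariant factors of ∂_2 are 1 so no torsion. So H_1 = Z.
rank ∂_2 = 6, rank ∂_3 = 0 ⇒ b_2 = 6 − 6 − 0 = 0. So H_2 = 0.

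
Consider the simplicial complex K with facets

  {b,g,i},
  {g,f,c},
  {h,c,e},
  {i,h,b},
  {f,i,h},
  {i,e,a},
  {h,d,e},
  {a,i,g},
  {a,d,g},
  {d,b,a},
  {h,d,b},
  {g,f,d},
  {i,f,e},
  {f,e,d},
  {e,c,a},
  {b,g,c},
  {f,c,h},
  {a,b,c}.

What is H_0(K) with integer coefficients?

K has 9 vertices, 27 edges, 18 triangles.
rank ∂_0 = 0, rank ∂_1 = 8 ⇒ b_0 = 9 − 0 − 8 = 1; all invariant factors of ∂_1 are 1 so no torsion. So H_0 ≅ Z.

H_0 = Z.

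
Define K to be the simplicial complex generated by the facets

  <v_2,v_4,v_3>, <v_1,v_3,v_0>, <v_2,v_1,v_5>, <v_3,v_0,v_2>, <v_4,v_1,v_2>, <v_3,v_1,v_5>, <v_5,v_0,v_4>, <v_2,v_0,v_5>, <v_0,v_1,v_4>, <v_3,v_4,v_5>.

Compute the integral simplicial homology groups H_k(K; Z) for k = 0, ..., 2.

We work with the vertex ordering v_0 < v_1 < v_2 < v_3 < v_4 < v_5. The simplices of K, each written with vertices in increasing order, are:

  0-simplices (6): [v_0], [v_1], [v_2], [v_3], [v_4], [v_5]
  1-simplices (15): (15 of them)
  2-simplices (10): [v_0,v_1,v_3], [v_0,v_1,v_4], [v_0,v_2,v_3], [v_0,v_2,v_5], [v_0,v_4,v_5], [v_1,v_2,v_4], [v_1,v_2,v_5], [v_1,v_3,v_5], [v_2,v_3,v_4], [v_3,v_4,v_5]

Hence C_0 ≅ Z^6, C_1 ≅ Z^15, C_2 ≅ Z^10.

Boundary ∂_1: C_1 → C_0 sends each edge [p,q] (with p < q) to q − p. For instance
  ∂[v_2,v_5] = [v_5] − [v_2].
As a 6×15 matrix over Z this has rank 5, with invariant factors (1,1,1,1,1).

Boundary ∂_2: C_2 → C_1 acts by ∂[p,q,r] = [q,r] − [p,r] + [p,q]. For instance
  ∂[v_1,v_2,v_4] = [v_2,v_4] − [v_1,v_4] + [v_1,v_2],
  ∂[v_0,v_2,v_5] = [v_2,v_5] − [v_0,v_5] + [v_0,v_2].
The 15×10 boundary matrix has rank 10 and Smith normal form diag(1,1,1,1,1,1,1,1,1,2).

From H_k ≅ ker(∂_k) / im(∂_{k+1}) we obtain:

  H_0: rank C_0 − rank ∂_1 = 6 − 5 = 1, and the invariant factors of ∂_1 are all 1, so H_0 = Z.
  H_1: rank ker ∂_1 − rank ∂_2 = (15 − 5) − 10 = 0, and ∂_2 has invariant factor 2 > 1, so H_1 = Z/2.
  H_2: rank ker ∂_2 − rank ∂_3 = (10 − 10) − 0 = 0, and there is no ∂_3, so H_2 = 0.

H_0 ≅ Z,  H_1 ≅ Z/2,  H_2 = 0.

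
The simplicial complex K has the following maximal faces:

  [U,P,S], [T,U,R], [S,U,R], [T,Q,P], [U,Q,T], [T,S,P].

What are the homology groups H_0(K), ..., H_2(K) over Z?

H_0 = Z,  H_1 = Z,  H_2 = 0.

Fix the vertex order P < Q < R < S < T < U and write every simplex with vertices in increasing order. Then dim K = 2 and the simplices of K are:

  0-simplices (6): P, Q, R, S, T, U
  1-simplices (12): PQ, PS, PT, PU, QT, QU, RS, RT, RU, ST, SU, TU
  2-simplices (6): PQT, PST, PSU, QTU, RSU, RTU

Hence C_0 ≅ Z^6, C_1 ≅ Z^12, C_2 ≅ Z^6.

Boundary ∂_1: C_1 → C_0 sends each edge [p,q] (with p < q) to q − p.
The 6×12 boundary matrix has rank 5 and Smith normal form diag(1,1,1,1,1).

∂_2: C_2 → C_1 acts by ∂[p,q,r] = [q,r] − [p,r] + [p,q]. For instance
  ∂PST = ST − PT + PS,
  ∂QTU = TU − QU + QT.
As a 12×6 matrix over Z this has rank 6, with invariant factors (1,1,1,1,1,1).

Now H_k = ker ∂_k / im ∂_{k+1}, so:

  H_0: rank C_0 − rank ∂_1 = 6 − 5 = 1, and the invariant factors of ∂_1 are all 1, so H_0 = Z.
  H_1: rank ker ∂_1 − rank ∂_2 = (12 − 5) − 6 = 1, and the invariant factors of ∂_2 are all 1, so H_1 = Z.
  H_2: rank ker ∂_2 − rank ∂_3 = (6 − 6) − 0 = 0, and there is no ∂_3, so H_2 = 0.

As a check, the Euler characteristic is 6 − 12 + 6 = 0, which agrees with 1 − 1 + 0 = 0.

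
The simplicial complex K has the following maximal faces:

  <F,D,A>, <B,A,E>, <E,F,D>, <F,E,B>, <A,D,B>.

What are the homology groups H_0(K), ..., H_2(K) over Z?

H_0 = Z,  H_1 = Z,  H_2 = 0.

Fix the vertex order A < B < D < E < F and write every simplex with vertices in increasing order. Then dim K = 2 and the simplices of K are:

  0-simplices (5): A, B, D, E, F
  1-simplices (10): AB, AD, AE, AF, BD, BE, BF, DE, DF, EF
  2-simplices (5): ABD, ABE, ADF, BEF, DEF

giving chain groups C_0 ≅ Z^5, C_1 ≅ Z^10, C_2 ≅ Z^5.

The boundary map ∂_1: C_1 → C_0 sends each edge [p,q] (with p < q) to q − p. For instance
  ∂AF = F − A.
The resulting 5×10 matrix has rank 4, and its Smith normal form has invariant factors (1,1,1,1).

∂_2: C_2 → C_1 maps a triangle to the signed sum of its edges. For instance
  ∂BEF = EF − BF + BE,
  ∂ADF = DF − AF + AD.
The resulting 10×5 matrix has rank 5, and its Smith normal form has invariant factors (1,1,1,1,1).

Reading off H_k = ker ∂_k / im ∂_{k+1}:

  H_0: rank C_0 − rank ∂_1 = 5 − 4 = 1, and the invariant factors of ∂_1 are all 1, so H_0 = Z.
  H_1: rank ker ∂_1 − rank ∂_2 = (10 − 4) − 5 = 1, and the invariant factors of ∂_2 are all 1, so H_1 = Z.
  H_2: rank ker ∂_2 − rank ∂_3 = (5 − 5) − 0 = 0, and there is no ∂_3, so H_2 = 0.

(K is a triangulation of the Möbius band.)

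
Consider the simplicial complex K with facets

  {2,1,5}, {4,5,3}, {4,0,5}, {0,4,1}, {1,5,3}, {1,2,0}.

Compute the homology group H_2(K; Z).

H_2 ≅ 0.

Fix the vertex order 0 < 1 < 2 < 3 < 4 < 5 and write every simplex with vertices in increasing order. Then dim K = 2 and the simplices of K are:

  0-simplices (6): [0], [1], [2], [3], [4], [5]
  1-simplices (12): [0,1], [0,2], [0,4], [0,5], [1,2], [1,3], [1,4], [1,5], [2,5], [3,4], [3,5], [4,5]
  2-simplices (6): [0,1,2], [0,1,4], [0,4,5], [1,2,5], [1,3,5], [3,4,5]

Hence C_0 ≅ Z^6, C_1 ≅ Z^12, C_2 ≅ Z^6.

∂_1: C_1 → C_0 sends each edge [p,q] (with p < q) to q − p.
The resulting 6×12 matrix has rank 5, and its Smith normal form has invariant factors (1,1,1,1,1).

Boundary ∂_2: C_2 → C_1 maps a triangle to the signed sum of its edges. For instance
  ∂[0,4,5] = [4,5] − [0,5] + [0,4],
  ∂[0,1,2] = [1,2] − [0,2] + [0,1].
The resulting 12×6 matrix has rank 6, and its Smith normal form has invariant factors (1,1,1,1,1,1).

Computing H_k = (kernel of ∂_k) / (image of ∂_{k+1}):

  H_2: rank ker ∂_2 − rank ∂_3 = (6 − 6) − 0 = 0, and there is no ∂_3, so H_2 = 0.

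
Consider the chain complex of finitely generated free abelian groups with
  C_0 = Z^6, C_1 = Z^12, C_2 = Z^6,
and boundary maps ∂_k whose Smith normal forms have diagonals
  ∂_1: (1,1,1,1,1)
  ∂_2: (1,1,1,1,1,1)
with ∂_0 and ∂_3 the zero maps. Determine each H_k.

H_0: b_0 = 6 − 0 − 5 = 1; torsion from ∂_1 factors > 1: none. So H_0 ≅ Z.
H_1: b_1 = 12 − 5 − 6 = 1; torsion from ∂_2 factors > 1: none. So H_1 ≅ Z.
H_2: b_2 = 6 − 6 − 0 = 0; torsion from ∂_3 factors > 1: none. So H_2 ≅ 0.

H_0 ≅ Z,  H_1 ≅ Z,  H_2 = 0.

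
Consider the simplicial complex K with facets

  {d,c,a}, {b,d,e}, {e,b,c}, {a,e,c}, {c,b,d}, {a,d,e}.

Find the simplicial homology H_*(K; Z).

H_0 = Z,  H_1 = 0,  H_2 = Z.

Fix the vertex order a < b < c < d < e and write every simplex with vertices in increasing order. Then dim K = 2 and the simplices of K are:

  0-simplices (5): a, b, c, d, e
  1-simplices (9): ac, ad, ae, bc, bd, be, cd, ce, de
  2-simplices (6): acd, ace, ade, bcd, bce, bde

so the chain groups are C_0 ≅ Z^5, C_1 ≅ Z^9, C_2 ≅ Z^6.

∂_1: C_1 → C_0 is given by ∂[p,q] = [q] − [p]. For instance
  ∂de = e − d.
This gives a 5×9 integer matrix of rank 4; reducing to Smith normal form yields diagonal entries (1,1,1,1).

Boundary ∂_2: C_2 → C_1 maps a triangle to the signed sum of its edges. For instance
  ∂bce = ce − be + bc,
  ∂acd = cd − ad + ac.
As a 9×6 matrix over Z this has rank 5, with invariant factors (1,1,1,1,1).

Computing H_k = (kernel of ∂_k) / (image of ∂_{k+1}):

  H_0: rank C_0 − rank ∂_1 = 5 − 4 = 1, and the invariant factors of ∂_1 are all 1, so H_0 = Z.
  H_1: rank ker ∂_1 − rank ∂_2 = (9 − 4) − 5 = 0, and the invariant factors of ∂_2 are all 1, so H_1 = 0.
  H_2: rank ker ∂_2 − rank ∂_3 = (6 − 5) − 0 = 1, and there is no ∂_3, so H_2 = Z.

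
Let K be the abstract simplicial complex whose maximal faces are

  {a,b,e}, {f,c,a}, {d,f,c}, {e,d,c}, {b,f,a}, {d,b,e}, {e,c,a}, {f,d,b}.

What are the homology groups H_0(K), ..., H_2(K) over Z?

Take the total order a < b < c < d < e < f on the vertex set. Then K (dimension 2) consists of the simplices:

  0-simplices (6): a, b, c, d, e, f
  1-simplices (12): ab, ac, ae, af, bd, be, bf, cd, ce, cf, de, df
  2-simplices (8): abe, abf, ace, acf, bde, bdf, cde, cdf

giving chain groups C_0 ≅ Z^6, C_1 ≅ Z^12, C_2 ≅ Z^8.

∂_1: C_1 → C_0 maps an edge to its endpoints' difference, ∂[p,q] = q − p. For instance
  ∂bd = d − b.
The resulting 6×12 matrix has rank 5, and its Smith normal form has invariant factors (1,1,1,1,1).

The boundary map ∂_2: C_2 → C_1 maps a triangle to the signed sum of its edges. For instance
  ∂abe = be − ae + ab,
  ∂ace = ce − ae + ac.
As a 12×8 matrix over Z this has rank 7, with invariant factors (1,1,1,1,1,1,1).

Computing H_k = (kernel of ∂_k) / (image of ∂_{k+1}):

  H_0: rank C_0 − rank ∂_1 = 6 − 5 = 1, and the invariant factors of ∂_1 are all 1, so H_0 = Z.
  H_1: rank ker ∂_1 − rank ∂_2 = (12 − 5) − 7 = 0, and the invariant factors of ∂_2 are all 1, so H_1 = 0.
  H_2: rank ker ∂_2 − rank ∂_3 = (8 − 7) − 0 = 1, and there is no ∂_3, so H_2 = Z.

H_0 = Z,  H_1 = 0,  H_2 = Z.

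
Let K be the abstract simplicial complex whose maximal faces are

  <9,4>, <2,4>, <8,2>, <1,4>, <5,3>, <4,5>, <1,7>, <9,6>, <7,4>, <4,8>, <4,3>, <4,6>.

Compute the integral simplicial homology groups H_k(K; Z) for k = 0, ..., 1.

Fix the vertex order 1 < 2 < 3 < 4 < 5 < 6 < 7 < 8 < 9 and write every simplex with vertices in increasing order. Then dim K = 1 and the simplices of K are:

  0-simplices (9): [1], [2], [3], [4], [5], [6], [7], [8], [9]
  1-simplices (12): [1,4], [1,7], [2,4], [2,8], [3,4], [3,5], [4,5], [4,6], [4,7], [4,8], [4,9], [6,9]

Hence C_0 ≅ Z^9, C_1 ≅ Z^12.

∂_1: C_1 → C_0 maps an edge to its endpoints' difference, ∂[p,q] = q − p. For instance
  ∂[3,5] = [5] − [3].
The resulting 9×12 matrix has rank 8, and its Smith normal form has invariant factors (1,1,1,1,1,1,1,1).

Reading off H_k = ker ∂_k / im ∂_{k+1}:

  H_0: rank C_0 − rank ∂_1 = 9 − 8 = 1, and the invariant factors of ∂_1 are all 1, so H_0 ≅ Z.
  H_1: rank ker ∂_1 − rank ∂_2 = (12 − 8) − 0 = 4, and there is no ∂_2, so H_1 ≅ Z^4.

As a check, the Euler characteristic is 9 − 12 = -3, which agrees with 1 − 4 = -3.

H_0 ≅ Z,  H_1 ≅ Z^4.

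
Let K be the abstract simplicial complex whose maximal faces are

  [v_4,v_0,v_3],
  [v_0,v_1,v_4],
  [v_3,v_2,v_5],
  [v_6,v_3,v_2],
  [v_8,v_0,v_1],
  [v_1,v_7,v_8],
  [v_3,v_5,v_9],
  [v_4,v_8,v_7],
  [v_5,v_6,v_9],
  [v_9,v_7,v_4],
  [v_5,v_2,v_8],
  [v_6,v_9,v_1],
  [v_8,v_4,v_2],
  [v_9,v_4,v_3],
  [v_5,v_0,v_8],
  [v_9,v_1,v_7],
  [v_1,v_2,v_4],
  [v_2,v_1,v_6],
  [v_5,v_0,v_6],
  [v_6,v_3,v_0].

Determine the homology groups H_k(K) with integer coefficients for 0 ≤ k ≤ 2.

We work with the vertex ordering v_0 < v_1 < v_2 < v_3 < v_4 < v_5 < v_6 < v_7 < v_8 < v_9. The simplices of K, each written with vertices in increasing order, are:

  0-simplices (10): [v_0], [v_1], [v_2], [v_3], [v_4], [v_5], [v_6], [v_7], [v_8], [v_9]
  1-simplices (30): (30 of them)
  2-simplices (20): (20 of them)

Hence C_0 ≅ Z^10, C_1 ≅ Z^30, C_2 ≅ Z^20.

∂_1: C_1 → C_0 is given by ∂[p,q] = [q] − [p]. For instance
  ∂[v_1,v_2] = [v_2] − [v_1].
As a 10×30 matrix over Z this has rank 9, with invariant factors (1,1,1,1,1,1,1,1,1).

The boundary map ∂_2: C_2 → C_1 maps a triangle to the signed sum of its edges. For instance
  ∂[v_1,v_2,v_4] = [v_2,v_4] − [v_1,v_4] + [v_1,v_2],
  ∂[v_3,v_4,v_9] = [v_4,v_9] − [v_3,v_9] + [v_3,v_4].
This gives a 30×20 integer matrix of rank 20; reducing to Smith normal form yields diagonal entries (1,1,1,1,1,1,1,1,1,1,1,1,1,1,1,1,1,1,1,2).

Computing H_k = (kernel of ∂_k) / (image of ∂_{k+1}):

  H_0: rank C_0 − rank ∂_1 = 10 − 9 = 1, and the invariant factors of ∂_1 are all 1, so H_0 ≅ Z.
  H_1: rank ker ∂_1 − rank ∂_2 = (30 − 9) − 20 = 1, and ∂_2 has invariant factor 2 > 1, so H_1 ≅ Z ⊕ Z/2.
  H_2: rank ker ∂_2 − rank ∂_3 = (20 − 20) − 0 = 0, and there is no ∂_3, so H_2 ≅ 0.

As a check, the Euler characteristic is 10 − 30 + 20 = 0, which agrees with 1 − 1 + 0 = 0.
(K is a triangulation of the Klein bottle.)

H_0 ≅ Z,  H_1 ≅ Z ⊕ Z/2,  H_2 = 0.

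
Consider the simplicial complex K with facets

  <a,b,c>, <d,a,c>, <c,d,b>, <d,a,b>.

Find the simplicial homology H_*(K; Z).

H_0 = Z,  H_1 = 0,  H_2 = Z.

We work with the vertex ordering a < b < c < d. The simplices of K, each written with vertices in increasing order, are:

  0-simplices (4): a, b, c, d
  1-simplices (6): ab, ac, ad, bc, bd, cd
  2-simplices (4): abc, abd, acd, bcd

Hence C_0 ≅ Z^4, C_1 ≅ Z^6, C_2 ≅ Z^4.

The boundary map ∂_1: C_1 → C_0 is given by ∂[p,q] = [q] − [p]. For instance
  ∂bd = d − b.
As a 4×6 matrix over Z this has rank 3, with invariant factors (1,1,1).

The boundary map ∂_2: C_2 → C_1 acts by ∂[p,q,r] = [q,r] − [p,r] + [p,q]. For instance
  ∂abc = bc − ac + ab,
  ∂abd = bd − ad + ab.
The resulting 6×4 matrix has rank 3, and its Smith normal form has invariant factors (1,1,1).

Now H_k = ker ∂_k / im ∂_{k+1}, so:

  H_0: rank C_0 − rank ∂_1 = 4 − 3 = 1, and the invariant factors of ∂_1 are all 1, so H_0 ≅ Z.
  H_1: rank ker ∂_1 − rank ∂_2 = (6 − 3) − 3 = 0, and the invariant factors of ∂_2 are all 1, so H_1 ≅ 0.
  H_2: rank ker ∂_2 − rank ∂_3 = (4 − 3) − 0 = 1, and there is no ∂_3, so H_2 ≅ Z.

(K is a triangulation of the 2-sphere S^2.)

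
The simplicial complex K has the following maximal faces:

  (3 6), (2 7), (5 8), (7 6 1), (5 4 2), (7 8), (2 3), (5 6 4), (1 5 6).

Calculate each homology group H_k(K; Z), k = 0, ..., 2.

H_0 = Z,  H_1 = Z^3,  H_2 = 0.

Take the total order 1 < 2 < 3 < 4 < 5 < 6 < 7 < 8 on the vertex set. Then K (dimension 2) consists of the simplices:

  0-simplices (8): [1], [2], [3], [4], [5], [6], [7], [8]
  1-simplices (14): [1,5], [1,6], [1,7], [2,3], [2,4], [2,5], [2,7], [3,6], [4,5], [4,6], [5,6], [5,8], [6,7], [7,8]
  2-simplices (4): [1,5,6], [1,6,7], [2,4,5], [4,5,6]

Hence C_0 ≅ Z^8, C_1 ≅ Z^14, C_2 ≅ Z^4.

The boundary map ∂_1: C_1 → C_0 maps an edge to its endpoints' difference, ∂[p,q] = q − p. For instance
  ∂[4,6] = [6] − [4].
The resulting 8×14 matrix has rank 7, and its Smith normal form has invariant factors (1,1,1,1,1,1,1).

Boundary ∂_2: C_2 → C_1 acts by ∂[p,q,r] = [q,r] − [p,r] + [p,q]. For instance
  ∂[2,4,5] = [4,5] − [2,5] + [2,4],
  ∂[1,6,7] = [6,7] − [1,7] + [1,6].
The resulting 14×4 matrix has rank 4, and its Smith normal form has invariant factors (1,1,1,1).

From H_k ≅ ker(∂_k) / im(∂_{k+1}) we obtain:

  H_0: rank C_0 − rank ∂_1 = 8 − 7 = 1, and the invariant factors of ∂_1 are all 1, so H_0 ≅ Z.
  H_1: rank ker ∂_1 − rank ∂_2 = (14 − 7) − 4 = 3, and the invariant factors of ∂_2 are all 1, so H_1 ≅ Z^3.
  H_2: rank ker ∂_2 − rank ∂_3 = (4 − 4) − 0 = 0, and there is no ∂_3, so H_2 ≅ 0.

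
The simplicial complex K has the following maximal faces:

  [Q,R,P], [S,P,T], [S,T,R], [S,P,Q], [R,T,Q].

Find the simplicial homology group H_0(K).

Order the vertices as P < Q < R < S < T. Listing each simplex with vertices in this order, K has dimension 2 with simplices:

  0-simplices (5): P, Q, R, S, T
  1-simplices (10): PQ, PR, PS, PT, QR, QS, QT, RS, RT, ST
  2-simplices (5): PQR, PQS, PST, QRT, RST

giving chain groups C_0 ≅ Z^5, C_1 ≅ Z^10, C_2 ≅ Z^5.

∂_1: C_1 → C_0 sends each edge [p,q] (with p < q) to q − p.
The 5×10 boundary matrix has rank 4 and Smith normal form diag(1,1,1,1).

The boundary map ∂_2: C_2 → C_1 maps a triangle to the signed sum of its edges. For instance
  ∂PST = ST − PT + PS,
  ∂PQS = QS − PS + PQ.
The 10×5 boundary matrix has rank 5 and Smith normal form diag(1,1,1,1,1).

Now H_k = ker ∂_k / im ∂_{k+1}, so:

  H_0: rank C_0 − rank ∂_1 = 5 − 4 = 1, and the invariant factors of ∂_1 are all 1, so H_0 ≅ Z.

H_0 ≅ Z.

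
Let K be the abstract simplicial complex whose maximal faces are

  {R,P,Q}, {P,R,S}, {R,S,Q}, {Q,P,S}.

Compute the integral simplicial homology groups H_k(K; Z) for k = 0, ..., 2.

Fix the vertex order P < Q < R < S and write every simplex with vertices in increasing order. Then dim K = 2 and the simplices of K are:

  0-simplices (4): P, Q, R, S
  1-simplices (6): PQ, PR, PS, QR, QS, RS
  2-simplices (4): PQR, PQS, PRS, QRS

giving chain groups C_0 ≅ Z^4, C_1 ≅ Z^6, C_2 ≅ Z^4.

∂_1: C_1 → C_0 maps an edge to its endpoints' difference, ∂[p,q] = q − p. For instance
  ∂QR = R − Q.
As a 4×6 matrix over Z this has rank 3, with invariant factors (1,1,1).

The boundary map ∂_2: C_2 → C_1 acts by ∂[p,q,r] = [q,r] − [p,r] + [p,q]. For instance
  ∂PQS = QS − PS + PQ,
  ∂PRS = RS − PS + PR.
The resulting 6×4 matrix has rank 3, and its Smith normal form has invariant factors (1,1,1).

Computing H_k = (kernel of ∂_k) / (image of ∂_{k+1}):

  H_0: rank C_0 − rank ∂_1 = 4 − 3 = 1, and the invariant factors of ∂_1 are all 1, so H_0 = Z.
  H_1: rank ker ∂_1 − rank ∂_2 = (6 − 3) − 3 = 0, and the invariant factors of ∂_2 are all 1, so H_1 = 0.
  H_2: rank ker ∂_2 − rank ∂_3 = (4 − 3) − 0 = 1, and there is no ∂_3, so H_2 = Z.

H_0 = Z,  H_1 = 0,  H_2 = Z.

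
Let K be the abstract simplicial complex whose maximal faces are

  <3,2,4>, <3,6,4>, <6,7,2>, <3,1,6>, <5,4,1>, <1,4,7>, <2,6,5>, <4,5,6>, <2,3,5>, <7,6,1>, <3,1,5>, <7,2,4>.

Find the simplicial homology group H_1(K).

H_1 ≅ Z_2.

Take the total order 1 < 2 < 3 < 4 < 5 < 6 < 7 on the vertex set. Then K (dimension 2) consists of the simplices:

  0-simplices (7): [1], [2], [3], [4], [5], [6], [7]
  1-simplices (18): [1,3], [1,4], [1,5], [1,6], [1,7], [2,3], [2,4], [2,5], [2,6], [2,7], [3,4], [3,5], [3,6], [4,5], [4,6], [4,7], [5,6], [6,7]
  2-simplices (12): [1,3,5], [1,3,6], [1,4,5], [1,4,7], [1,6,7], [2,3,4], [2,3,5], [2,4,7], [2,5,6], [2,6,7], [3,4,6], [4,5,6]

giving chain groups C_0 ≅ Z^7, C_1 ≅ Z^18, C_2 ≅ Z^12.

∂_1: C_1 → C_0 sends each edge [p,q] (with p < q) to q − p. For instance
  ∂[4,5] = [5] − [4].
This gives a 7×18 integer matrix of rank 6; reducing to Smith normal form yields diagonal entries (1,1,1,1,1,1).

Boundary ∂_2: C_2 → C_1 sends each 2-simplex [p,q,r] to [q,r] − [p,r] + [p,q]. For instance
  ∂[4,5,6] = [5,6] − [4,6] + [4,5],
  ∂[2,3,4] = [3,4] − [2,4] + [2,3].
The resulting 18×12 matrix has rank 12, and its Smith normal form has invariant factors (1,1,1,1,1,1,1,1,1,1,1,2).

Computing H_k = (kernel of ∂_k) / (image of ∂_{k+1}):

  H_1: rank ker ∂_1 − rank ∂_2 = (18 − 6) − 12 = 0, and ∂_2 has invariant factor 2 > 1, so H_1 ≅ Z_2.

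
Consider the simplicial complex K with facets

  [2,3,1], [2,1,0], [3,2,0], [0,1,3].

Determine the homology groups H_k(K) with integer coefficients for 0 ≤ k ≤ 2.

Fix the vertex order 0 < 1 < 2 < 3 and write every simplex with vertices in increasing order. Then dim K = 2 and the simplices of K are:

  0-simplices (4): [0], [1], [2], [3]
  1-simplices (6): [0,1], [0,2], [0,3], [1,2], [1,3], [2,3]
  2-simplices (4): [0,1,2], [0,1,3], [0,2,3], [1,2,3]

giving chain groups C_0 ≅ Z^4, C_1 ≅ Z^6, C_2 ≅ Z^4.

The boundary map ∂_1: C_1 → C_0 sends each edge [p,q] (with p < q) to q − p. For instance
  ∂[0,3] = [3] − [0].
As a 4×6 matrix over Z this has rank 3, with invariant factors (1,1,1).

Boundary ∂_2: C_2 → C_1 sends each 2-simplex [p,q,r] to [q,r] − [p,r] + [p,q]. For instance
  ∂[0,2,3] = [2,3] − [0,3] + [0,2],
  ∂[0,1,2] = [1,2] − [0,2] + [0,1].
The resulting 6×4 matrix has rank 3, and its Smith normal form has invariant factors (1,1,1).

Now H_k = ker ∂_k / im ∂_{k+1}, so:

  H_0: rank C_0 − rank ∂_1 = 4 − 3 = 1, and the invariant factors of ∂_1 are all 1, so H_0 ≅ Z.
  H_1: rank ker ∂_1 − rank ∂_2 = (6 − 3) − 3 = 0, and the invariant factors of ∂_2 are all 1, so H_1 ≅ 0.
  H_2: rank ker ∂_2 − rank ∂_3 = (4 − 3) − 0 = 1, and there is no ∂_3, so H_2 ≅ Z.

(K is a triangulation of the 2-sphere S^2.)

H_0 ≅ Z,  H_1 = 0,  H_2 ≅ Z.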